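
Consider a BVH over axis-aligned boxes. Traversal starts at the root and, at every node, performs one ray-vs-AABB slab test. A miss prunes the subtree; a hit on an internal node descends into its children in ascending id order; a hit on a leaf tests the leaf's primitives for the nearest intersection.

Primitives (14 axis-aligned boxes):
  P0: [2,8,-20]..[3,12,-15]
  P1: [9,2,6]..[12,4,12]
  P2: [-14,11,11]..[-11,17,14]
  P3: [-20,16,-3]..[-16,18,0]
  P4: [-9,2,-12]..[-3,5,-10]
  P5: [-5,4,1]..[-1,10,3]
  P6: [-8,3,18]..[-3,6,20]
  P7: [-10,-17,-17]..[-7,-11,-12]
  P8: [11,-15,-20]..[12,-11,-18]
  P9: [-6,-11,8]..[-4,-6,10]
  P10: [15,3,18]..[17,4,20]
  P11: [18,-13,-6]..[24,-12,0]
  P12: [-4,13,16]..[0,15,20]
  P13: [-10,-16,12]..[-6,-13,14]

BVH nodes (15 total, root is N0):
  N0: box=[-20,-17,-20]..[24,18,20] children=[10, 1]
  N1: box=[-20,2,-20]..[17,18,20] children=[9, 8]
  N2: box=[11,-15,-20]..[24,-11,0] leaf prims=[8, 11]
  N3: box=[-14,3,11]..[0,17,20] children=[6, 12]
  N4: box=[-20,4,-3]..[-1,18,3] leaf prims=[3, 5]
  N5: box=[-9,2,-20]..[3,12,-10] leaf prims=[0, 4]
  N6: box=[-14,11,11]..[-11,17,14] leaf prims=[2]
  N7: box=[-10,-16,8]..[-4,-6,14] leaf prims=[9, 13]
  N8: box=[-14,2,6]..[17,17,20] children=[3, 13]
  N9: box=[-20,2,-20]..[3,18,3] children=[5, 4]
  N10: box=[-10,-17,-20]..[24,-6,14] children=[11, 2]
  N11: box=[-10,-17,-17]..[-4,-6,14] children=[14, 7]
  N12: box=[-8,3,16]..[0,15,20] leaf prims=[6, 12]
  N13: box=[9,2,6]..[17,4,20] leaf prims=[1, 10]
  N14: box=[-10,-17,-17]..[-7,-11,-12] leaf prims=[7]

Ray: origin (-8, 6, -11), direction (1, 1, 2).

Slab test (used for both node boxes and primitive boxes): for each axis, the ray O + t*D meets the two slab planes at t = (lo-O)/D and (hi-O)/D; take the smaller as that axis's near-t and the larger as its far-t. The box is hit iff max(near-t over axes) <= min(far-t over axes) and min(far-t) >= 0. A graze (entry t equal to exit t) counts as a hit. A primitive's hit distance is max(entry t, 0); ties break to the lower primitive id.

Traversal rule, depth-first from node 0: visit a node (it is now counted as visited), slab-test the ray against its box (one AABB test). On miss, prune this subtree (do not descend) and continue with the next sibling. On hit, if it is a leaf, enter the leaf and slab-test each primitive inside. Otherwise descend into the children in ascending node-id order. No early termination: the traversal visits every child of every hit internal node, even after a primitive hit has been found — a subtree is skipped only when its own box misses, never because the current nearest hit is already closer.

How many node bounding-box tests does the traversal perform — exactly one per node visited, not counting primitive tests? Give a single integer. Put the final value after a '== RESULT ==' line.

Walk:
N0 x:[-12,32] y:[-23,12] z:[-9/2,31/2] -> hit [-9/2,12], descend [1, 10]
  N1 x:[-12,25] y:[-4,12] z:[-9/2,31/2] -> hit [-4,12], descend [8, 9]
    N8 x:[-6,25] y:[-4,11] z:[17/2,31/2] -> hit [17/2,11], descend [3, 13]
      N3 x:[-6,8] y:[-3,11] z:[11,31/2] -> miss, prune
      N13 x:[17,25] y:[-4,-2] z:[17/2,31/2] -> miss, prune
    N9 x:[-12,11] y:[-4,12] z:[-9/2,7] -> hit [-4,7], descend [4, 5]
      N4 x:[-12,7] y:[-2,12] z:[4,7] -> hit [4,7] leaf, test {P3(miss), P5(miss)}
      N5 x:[-1,11] y:[-4,6] z:[-9/2,1/2] -> hit [-1,1/2] leaf, test {P0(miss), P4(miss)}
  N10 x:[-2,32] y:[-23,-12] z:[-9/2,25/2] -> miss, prune

Summary -> nodes [0, 1, 8, 3, 13, 9, 4, 5, 10]; box-tests=9; leaf-entries=2; first=miss

== RESULT ==
9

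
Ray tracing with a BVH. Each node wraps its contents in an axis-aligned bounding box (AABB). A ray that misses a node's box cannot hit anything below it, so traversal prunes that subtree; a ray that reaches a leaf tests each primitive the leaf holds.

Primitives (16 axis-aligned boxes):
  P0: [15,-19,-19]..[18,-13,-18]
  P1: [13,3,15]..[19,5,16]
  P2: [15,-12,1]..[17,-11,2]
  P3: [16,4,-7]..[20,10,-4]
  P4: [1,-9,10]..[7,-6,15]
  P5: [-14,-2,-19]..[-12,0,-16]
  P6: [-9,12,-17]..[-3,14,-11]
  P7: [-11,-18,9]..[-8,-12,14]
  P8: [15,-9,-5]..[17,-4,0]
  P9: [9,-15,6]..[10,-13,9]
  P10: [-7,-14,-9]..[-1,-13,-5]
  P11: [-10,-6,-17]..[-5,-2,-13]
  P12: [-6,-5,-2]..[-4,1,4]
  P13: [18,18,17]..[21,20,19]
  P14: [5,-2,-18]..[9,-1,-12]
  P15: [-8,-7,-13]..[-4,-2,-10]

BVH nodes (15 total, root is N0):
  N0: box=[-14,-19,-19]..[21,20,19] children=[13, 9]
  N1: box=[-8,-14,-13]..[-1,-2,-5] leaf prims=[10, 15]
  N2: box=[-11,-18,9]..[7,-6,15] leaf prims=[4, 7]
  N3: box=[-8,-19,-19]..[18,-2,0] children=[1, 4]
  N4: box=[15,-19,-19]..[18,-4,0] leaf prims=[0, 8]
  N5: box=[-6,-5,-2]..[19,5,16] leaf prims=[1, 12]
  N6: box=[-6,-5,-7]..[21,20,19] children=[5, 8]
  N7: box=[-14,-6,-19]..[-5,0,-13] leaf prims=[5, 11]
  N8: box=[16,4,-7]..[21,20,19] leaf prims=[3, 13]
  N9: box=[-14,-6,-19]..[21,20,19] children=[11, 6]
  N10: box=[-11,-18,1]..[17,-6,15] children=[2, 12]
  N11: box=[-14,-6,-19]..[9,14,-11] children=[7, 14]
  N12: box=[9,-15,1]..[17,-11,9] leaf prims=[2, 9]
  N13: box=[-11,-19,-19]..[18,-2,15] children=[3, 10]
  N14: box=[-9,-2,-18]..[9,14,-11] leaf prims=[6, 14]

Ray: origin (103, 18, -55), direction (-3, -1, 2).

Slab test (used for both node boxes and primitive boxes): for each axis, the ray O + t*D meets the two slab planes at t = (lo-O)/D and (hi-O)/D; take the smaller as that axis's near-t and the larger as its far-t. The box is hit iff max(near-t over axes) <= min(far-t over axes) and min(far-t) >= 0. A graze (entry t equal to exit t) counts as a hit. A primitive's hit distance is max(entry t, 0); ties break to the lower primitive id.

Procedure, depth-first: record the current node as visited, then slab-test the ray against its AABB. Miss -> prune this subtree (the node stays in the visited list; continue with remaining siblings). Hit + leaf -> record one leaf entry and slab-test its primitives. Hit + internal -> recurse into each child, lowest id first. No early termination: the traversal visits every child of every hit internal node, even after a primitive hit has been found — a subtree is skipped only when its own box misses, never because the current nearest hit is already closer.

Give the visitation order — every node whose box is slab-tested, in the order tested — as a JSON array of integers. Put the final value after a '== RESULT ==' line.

Walk:
N0 x:[82/3,39] y:[-2,37] z:[18,37] -> hit [82/3,37], descend [9, 13]
  N9 x:[82/3,39] y:[-2,24] z:[18,37] -> miss, prune
  N13 x:[85/3,38] y:[20,37] z:[18,35] -> hit [85/3,35], descend [3, 10]
    N3 x:[85/3,37] y:[20,37] z:[18,55/2] -> miss, prune
    N10 x:[86/3,38] y:[24,36] z:[28,35] -> hit [86/3,35], descend [2, 12]
      N2 x:[32,38] y:[24,36] z:[32,35] -> hit [32,35] leaf, test {P4(miss), P7(miss)}
      N12 x:[86/3,94/3] y:[29,33] z:[28,32] -> hit [29,94/3] leaf, test {P2(miss), P9@t=31}

Visited [0, 9, 13, 3, 10, 2, 12]. Tests: 7 box, 2 leaf. Nearest: P9.

== RESULT ==
[0, 9, 13, 3, 10, 2, 12]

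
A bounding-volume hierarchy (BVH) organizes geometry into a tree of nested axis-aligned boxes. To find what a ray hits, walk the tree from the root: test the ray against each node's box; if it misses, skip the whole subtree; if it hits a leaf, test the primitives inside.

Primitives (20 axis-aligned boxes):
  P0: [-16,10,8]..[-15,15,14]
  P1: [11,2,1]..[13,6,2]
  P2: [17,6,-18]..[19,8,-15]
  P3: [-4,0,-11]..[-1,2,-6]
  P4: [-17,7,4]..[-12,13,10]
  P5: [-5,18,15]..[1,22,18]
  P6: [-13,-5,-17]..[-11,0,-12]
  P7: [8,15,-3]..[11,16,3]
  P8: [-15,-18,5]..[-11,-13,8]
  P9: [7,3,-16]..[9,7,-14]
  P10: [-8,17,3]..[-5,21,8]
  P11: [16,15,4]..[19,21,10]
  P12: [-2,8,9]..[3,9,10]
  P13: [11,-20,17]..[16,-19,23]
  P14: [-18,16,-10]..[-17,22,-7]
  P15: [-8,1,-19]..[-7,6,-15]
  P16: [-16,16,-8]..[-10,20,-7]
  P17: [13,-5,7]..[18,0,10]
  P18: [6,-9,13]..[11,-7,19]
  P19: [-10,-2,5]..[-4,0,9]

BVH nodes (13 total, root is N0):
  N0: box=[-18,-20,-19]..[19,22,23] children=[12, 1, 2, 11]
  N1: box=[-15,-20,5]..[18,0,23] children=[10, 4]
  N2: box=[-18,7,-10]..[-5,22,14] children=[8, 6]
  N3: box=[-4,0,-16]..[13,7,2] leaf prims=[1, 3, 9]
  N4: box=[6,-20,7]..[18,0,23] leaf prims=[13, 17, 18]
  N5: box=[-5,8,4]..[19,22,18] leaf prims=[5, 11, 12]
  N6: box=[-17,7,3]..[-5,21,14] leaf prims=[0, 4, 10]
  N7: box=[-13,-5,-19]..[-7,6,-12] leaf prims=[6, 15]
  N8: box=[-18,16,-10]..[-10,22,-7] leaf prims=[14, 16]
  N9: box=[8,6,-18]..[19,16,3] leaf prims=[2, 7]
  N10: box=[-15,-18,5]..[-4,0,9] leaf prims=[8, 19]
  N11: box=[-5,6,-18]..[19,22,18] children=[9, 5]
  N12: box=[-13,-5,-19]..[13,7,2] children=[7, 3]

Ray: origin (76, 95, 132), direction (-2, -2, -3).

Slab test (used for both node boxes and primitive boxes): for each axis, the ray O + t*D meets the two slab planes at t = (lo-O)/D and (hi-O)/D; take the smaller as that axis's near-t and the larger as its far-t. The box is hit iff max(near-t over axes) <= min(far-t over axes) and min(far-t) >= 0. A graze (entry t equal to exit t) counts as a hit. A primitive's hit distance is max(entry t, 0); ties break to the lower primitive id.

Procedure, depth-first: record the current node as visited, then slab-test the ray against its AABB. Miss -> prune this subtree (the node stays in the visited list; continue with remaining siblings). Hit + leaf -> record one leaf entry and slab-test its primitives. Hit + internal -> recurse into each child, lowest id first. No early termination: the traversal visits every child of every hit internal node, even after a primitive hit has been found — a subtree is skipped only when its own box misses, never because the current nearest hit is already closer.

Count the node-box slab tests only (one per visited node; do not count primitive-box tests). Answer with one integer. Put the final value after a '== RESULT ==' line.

Trace the traversal:
N0 x:[57/2,47] y:[73/2,115/2] z:[109/3,151/3] -> hit [73/2,47], descend [1, 2, 11, 12]
  N1 x:[29,91/2] y:[95/2,115/2] z:[109/3,127/3] -> miss, prune
  N2 x:[81/2,47] y:[73/2,44] z:[118/3,142/3] -> hit [81/2,44], descend [6, 8]
    N6 x:[81/2,93/2] y:[37,44] z:[118/3,43] -> hit [81/2,43] leaf, test {P0(miss), P4(miss), P10(miss)}
    N8 x:[43,47] y:[73/2,79/2] z:[139/3,142/3] -> miss, prune
  N11 x:[57/2,81/2] y:[73/2,89/2] z:[38,50] -> hit [38,81/2], descend [5, 9]
    N5 x:[57/2,81/2] y:[73/2,87/2] z:[38,128/3] -> hit [38,81/2] leaf, test {P5@t=38, P11(miss), P12(miss)}
    N9 x:[57/2,34] y:[79/2,89/2] z:[43,50] -> miss, prune
  N12 x:[63/2,89/2] y:[44,50] z:[130/3,151/3] -> hit [44,89/2], descend [3, 7]
    N3 x:[63/2,40] y:[44,95/2] z:[130/3,148/3] -> miss, prune
    N7 x:[83/2,89/2] y:[89/2,50] z:[48,151/3] -> miss, prune

Summary -> nodes [0, 1, 2, 6, 8, 11, 5, 9, 12, 3, 7]; box-tests=11; leaf-entries=2; first=P5

== RESULT ==
11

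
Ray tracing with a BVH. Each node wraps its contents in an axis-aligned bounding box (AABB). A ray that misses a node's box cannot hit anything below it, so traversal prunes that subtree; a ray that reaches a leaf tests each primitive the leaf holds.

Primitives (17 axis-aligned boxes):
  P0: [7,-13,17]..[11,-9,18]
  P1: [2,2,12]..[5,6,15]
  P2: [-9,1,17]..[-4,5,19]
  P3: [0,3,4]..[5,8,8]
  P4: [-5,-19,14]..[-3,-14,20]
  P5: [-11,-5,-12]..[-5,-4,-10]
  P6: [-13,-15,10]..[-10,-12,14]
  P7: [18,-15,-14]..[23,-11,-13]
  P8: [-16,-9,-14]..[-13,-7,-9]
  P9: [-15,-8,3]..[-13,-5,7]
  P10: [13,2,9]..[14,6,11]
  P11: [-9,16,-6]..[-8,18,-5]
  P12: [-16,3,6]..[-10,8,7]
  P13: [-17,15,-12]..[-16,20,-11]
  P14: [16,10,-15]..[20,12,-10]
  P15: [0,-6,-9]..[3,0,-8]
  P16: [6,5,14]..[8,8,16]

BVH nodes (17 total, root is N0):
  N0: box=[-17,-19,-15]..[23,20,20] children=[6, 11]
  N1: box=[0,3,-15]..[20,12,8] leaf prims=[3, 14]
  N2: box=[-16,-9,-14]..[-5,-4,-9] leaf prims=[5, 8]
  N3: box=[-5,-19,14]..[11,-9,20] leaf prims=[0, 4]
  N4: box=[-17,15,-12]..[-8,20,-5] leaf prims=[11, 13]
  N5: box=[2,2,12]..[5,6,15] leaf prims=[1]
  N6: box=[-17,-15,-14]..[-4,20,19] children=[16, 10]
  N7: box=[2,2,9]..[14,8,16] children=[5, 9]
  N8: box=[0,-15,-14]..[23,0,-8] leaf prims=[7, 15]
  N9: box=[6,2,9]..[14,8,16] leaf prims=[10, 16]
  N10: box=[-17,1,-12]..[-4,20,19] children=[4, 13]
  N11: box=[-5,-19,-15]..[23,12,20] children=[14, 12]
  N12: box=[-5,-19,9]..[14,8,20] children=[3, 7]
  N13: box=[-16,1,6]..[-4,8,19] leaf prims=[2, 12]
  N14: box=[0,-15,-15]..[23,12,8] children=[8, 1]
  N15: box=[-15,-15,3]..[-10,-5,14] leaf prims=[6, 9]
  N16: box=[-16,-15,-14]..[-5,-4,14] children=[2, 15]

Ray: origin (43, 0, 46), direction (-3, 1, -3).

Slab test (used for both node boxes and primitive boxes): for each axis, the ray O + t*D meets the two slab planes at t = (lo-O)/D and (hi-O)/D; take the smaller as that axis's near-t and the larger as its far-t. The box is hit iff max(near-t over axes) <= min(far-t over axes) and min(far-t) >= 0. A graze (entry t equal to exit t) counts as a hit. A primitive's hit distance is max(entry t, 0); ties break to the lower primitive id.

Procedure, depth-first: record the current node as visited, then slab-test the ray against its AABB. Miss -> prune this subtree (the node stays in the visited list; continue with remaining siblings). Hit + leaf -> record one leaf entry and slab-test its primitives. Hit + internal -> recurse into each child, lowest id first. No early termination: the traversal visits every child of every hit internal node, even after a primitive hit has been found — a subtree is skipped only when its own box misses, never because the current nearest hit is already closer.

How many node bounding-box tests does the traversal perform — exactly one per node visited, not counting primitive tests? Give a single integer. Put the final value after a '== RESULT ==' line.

Trace the traversal:
N0 x:[20/3,20] y:[-19,20] z:[26/3,61/3] -> hit [26/3,20], descend [6, 11]
  N6 x:[47/3,20] y:[-15,20] z:[9,20] -> hit [47/3,20], descend [10, 16]
    N10 x:[47/3,20] y:[1,20] z:[9,58/3] -> hit [47/3,58/3], descend [4, 13]
      N4 x:[17,20] y:[15,20] z:[17,58/3] -> hit [17,58/3] leaf, test {P11@t=17, P13(miss)}
      N13 x:[47/3,59/3] y:[1,8] z:[9,40/3] -> miss, prune
    N16 x:[16,59/3] y:[-15,-4] z:[32/3,20] -> miss, prune
  N11 x:[20/3,16] y:[-19,12] z:[26/3,61/3] -> hit [26/3,12], descend [12, 14]
    N12 x:[29/3,16] y:[-19,8] z:[26/3,37/3] -> miss, prune
    N14 x:[20/3,43/3] y:[-15,12] z:[38/3,61/3] -> miss, prune

Summary -> nodes [0, 6, 10, 4, 13, 16, 11, 12, 14]; box-tests=9; leaf-entries=1; first=P11

== RESULT ==
9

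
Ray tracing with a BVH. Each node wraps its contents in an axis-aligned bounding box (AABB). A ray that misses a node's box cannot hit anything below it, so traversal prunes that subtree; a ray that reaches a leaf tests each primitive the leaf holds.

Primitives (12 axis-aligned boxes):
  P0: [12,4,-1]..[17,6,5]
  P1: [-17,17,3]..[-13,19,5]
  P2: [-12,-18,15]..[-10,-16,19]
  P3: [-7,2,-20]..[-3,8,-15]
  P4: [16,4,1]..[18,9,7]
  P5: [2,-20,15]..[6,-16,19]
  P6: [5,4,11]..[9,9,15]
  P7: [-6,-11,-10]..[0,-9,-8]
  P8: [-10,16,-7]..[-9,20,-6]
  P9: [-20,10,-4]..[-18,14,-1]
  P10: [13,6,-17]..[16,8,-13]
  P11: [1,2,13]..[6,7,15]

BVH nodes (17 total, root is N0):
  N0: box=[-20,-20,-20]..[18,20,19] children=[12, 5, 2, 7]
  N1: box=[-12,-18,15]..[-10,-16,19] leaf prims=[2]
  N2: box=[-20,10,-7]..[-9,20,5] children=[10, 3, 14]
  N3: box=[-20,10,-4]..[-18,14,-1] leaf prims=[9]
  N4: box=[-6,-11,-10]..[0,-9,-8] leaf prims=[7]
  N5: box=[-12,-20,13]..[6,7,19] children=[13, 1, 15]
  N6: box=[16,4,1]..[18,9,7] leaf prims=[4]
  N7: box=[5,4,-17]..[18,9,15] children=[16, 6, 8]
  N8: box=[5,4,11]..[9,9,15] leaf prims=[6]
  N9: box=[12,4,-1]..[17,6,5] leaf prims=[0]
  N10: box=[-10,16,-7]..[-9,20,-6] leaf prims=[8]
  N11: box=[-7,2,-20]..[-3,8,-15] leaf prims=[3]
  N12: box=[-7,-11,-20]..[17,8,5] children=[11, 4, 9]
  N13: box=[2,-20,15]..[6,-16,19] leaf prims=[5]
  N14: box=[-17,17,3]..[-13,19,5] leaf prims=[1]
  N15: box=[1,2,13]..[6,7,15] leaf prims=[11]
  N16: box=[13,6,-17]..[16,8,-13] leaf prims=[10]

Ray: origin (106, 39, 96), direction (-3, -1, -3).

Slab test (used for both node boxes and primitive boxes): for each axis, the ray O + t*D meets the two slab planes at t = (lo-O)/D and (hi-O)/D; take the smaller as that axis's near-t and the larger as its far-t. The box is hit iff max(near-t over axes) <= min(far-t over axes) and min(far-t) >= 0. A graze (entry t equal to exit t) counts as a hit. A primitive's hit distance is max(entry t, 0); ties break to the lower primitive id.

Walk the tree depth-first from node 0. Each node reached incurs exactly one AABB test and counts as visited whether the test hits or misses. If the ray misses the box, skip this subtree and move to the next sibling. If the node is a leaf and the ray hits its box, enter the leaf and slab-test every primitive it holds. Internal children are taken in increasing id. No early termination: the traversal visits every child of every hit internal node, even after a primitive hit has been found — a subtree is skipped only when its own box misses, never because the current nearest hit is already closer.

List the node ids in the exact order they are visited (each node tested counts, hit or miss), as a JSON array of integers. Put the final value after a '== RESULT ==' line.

Trace the traversal:
N0 x:[88/3,42] y:[19,59] z:[77/3,116/3] -> hit [88/3,116/3], descend [2, 5, 7, 12]
  N2 x:[115/3,42] y:[19,29] z:[91/3,103/3] -> miss, prune
  N5 x:[100/3,118/3] y:[32,59] z:[77/3,83/3] -> miss, prune
  N7 x:[88/3,101/3] y:[30,35] z:[27,113/3] -> hit [30,101/3], descend [6, 8, 16]
    N6 x:[88/3,30] y:[30,35] z:[89/3,95/3] -> hit [30,30] leaf, test {P4@t=30}
    N8 x:[97/3,101/3] y:[30,35] z:[27,85/3] -> miss, prune
    N16 x:[30,31] y:[31,33] z:[109/3,113/3] -> miss, prune
  N12 x:[89/3,113/3] y:[31,50] z:[91/3,116/3] -> hit [31,113/3], descend [4, 9, 11]
    N4 x:[106/3,112/3] y:[48,50] z:[104/3,106/3] -> miss, prune
    N9 x:[89/3,94/3] y:[33,35] z:[91/3,97/3] -> miss, prune
    N11 x:[109/3,113/3] y:[31,37] z:[37,116/3] -> hit [37,37] leaf, test {P3@t=37}

Summary -> nodes [0, 2, 5, 7, 6, 8, 16, 12, 4, 9, 11]; box-tests=11; leaf-entries=2; first=P4

== RESULT ==
[0, 2, 5, 7, 6, 8, 16, 12, 4, 9, 11]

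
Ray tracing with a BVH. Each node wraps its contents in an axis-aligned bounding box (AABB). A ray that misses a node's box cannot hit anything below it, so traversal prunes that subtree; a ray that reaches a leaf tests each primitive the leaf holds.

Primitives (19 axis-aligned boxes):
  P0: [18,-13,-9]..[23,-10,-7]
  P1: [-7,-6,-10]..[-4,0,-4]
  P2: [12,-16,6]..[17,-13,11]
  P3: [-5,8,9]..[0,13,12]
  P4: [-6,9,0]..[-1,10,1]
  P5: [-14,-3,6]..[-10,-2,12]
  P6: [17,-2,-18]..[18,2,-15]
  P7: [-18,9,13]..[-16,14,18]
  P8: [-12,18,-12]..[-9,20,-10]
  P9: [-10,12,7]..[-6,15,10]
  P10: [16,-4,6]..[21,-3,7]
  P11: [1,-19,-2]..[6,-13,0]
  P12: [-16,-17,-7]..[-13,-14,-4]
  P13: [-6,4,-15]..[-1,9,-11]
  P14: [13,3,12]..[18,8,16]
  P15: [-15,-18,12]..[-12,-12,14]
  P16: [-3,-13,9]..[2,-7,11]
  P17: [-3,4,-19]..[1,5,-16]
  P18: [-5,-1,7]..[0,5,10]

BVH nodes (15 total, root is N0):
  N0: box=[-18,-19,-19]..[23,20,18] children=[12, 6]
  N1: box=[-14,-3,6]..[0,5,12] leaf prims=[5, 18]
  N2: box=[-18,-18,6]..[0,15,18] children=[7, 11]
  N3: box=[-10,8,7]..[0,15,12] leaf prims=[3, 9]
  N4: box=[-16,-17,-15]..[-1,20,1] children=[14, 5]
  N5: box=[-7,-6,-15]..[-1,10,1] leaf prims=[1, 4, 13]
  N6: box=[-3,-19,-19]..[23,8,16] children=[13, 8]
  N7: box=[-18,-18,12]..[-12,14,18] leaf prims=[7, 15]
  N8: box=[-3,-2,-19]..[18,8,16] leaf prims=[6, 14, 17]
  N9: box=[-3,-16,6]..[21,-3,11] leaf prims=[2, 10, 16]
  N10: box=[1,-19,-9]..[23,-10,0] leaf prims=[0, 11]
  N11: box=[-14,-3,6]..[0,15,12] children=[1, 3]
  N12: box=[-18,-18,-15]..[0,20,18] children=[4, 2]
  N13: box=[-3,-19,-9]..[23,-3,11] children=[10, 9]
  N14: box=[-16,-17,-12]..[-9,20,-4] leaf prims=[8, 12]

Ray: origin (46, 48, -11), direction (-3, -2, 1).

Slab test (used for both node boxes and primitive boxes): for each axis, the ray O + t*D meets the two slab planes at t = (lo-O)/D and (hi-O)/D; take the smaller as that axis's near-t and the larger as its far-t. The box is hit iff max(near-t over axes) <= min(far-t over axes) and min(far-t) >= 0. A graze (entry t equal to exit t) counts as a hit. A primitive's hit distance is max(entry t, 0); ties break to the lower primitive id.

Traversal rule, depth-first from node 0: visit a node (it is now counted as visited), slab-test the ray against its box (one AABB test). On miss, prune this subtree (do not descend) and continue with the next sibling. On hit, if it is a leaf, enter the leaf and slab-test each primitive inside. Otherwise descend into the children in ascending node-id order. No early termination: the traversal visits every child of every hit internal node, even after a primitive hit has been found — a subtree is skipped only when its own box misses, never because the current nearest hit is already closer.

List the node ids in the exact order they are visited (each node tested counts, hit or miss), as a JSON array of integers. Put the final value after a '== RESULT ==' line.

Walk:
N0 x:[23/3,64/3] y:[14,67/2] z:[-8,29] -> hit [14,64/3], descend [6, 12]
  N6 x:[23/3,49/3] y:[20,67/2] z:[-8,27] -> miss, prune
  N12 x:[46/3,64/3] y:[14,33] z:[-4,29] -> hit [46/3,64/3], descend [2, 4]
    N2 x:[46/3,64/3] y:[33/2,33] z:[17,29] -> hit [17,64/3], descend [7, 11]
      N7 x:[58/3,64/3] y:[17,33] z:[23,29] -> miss, prune
      N11 x:[46/3,20] y:[33/2,51/2] z:[17,23] -> hit [17,20], descend [1, 3]
        N1 x:[46/3,20] y:[43/2,51/2] z:[17,23] -> miss, prune
        N3 x:[46/3,56/3] y:[33/2,20] z:[18,23] -> hit [18,56/3] leaf, test {P3(miss), P9@t=18}
    N4 x:[47/3,62/3] y:[14,65/2] z:[-4,12] -> miss, prune

9 AABB tests over nodes [0, 6, 12, 2, 7, 11, 1, 3, 4]; 1 leaf entered; closest P9.

== RESULT ==
[0, 6, 12, 2, 7, 11, 1, 3, 4]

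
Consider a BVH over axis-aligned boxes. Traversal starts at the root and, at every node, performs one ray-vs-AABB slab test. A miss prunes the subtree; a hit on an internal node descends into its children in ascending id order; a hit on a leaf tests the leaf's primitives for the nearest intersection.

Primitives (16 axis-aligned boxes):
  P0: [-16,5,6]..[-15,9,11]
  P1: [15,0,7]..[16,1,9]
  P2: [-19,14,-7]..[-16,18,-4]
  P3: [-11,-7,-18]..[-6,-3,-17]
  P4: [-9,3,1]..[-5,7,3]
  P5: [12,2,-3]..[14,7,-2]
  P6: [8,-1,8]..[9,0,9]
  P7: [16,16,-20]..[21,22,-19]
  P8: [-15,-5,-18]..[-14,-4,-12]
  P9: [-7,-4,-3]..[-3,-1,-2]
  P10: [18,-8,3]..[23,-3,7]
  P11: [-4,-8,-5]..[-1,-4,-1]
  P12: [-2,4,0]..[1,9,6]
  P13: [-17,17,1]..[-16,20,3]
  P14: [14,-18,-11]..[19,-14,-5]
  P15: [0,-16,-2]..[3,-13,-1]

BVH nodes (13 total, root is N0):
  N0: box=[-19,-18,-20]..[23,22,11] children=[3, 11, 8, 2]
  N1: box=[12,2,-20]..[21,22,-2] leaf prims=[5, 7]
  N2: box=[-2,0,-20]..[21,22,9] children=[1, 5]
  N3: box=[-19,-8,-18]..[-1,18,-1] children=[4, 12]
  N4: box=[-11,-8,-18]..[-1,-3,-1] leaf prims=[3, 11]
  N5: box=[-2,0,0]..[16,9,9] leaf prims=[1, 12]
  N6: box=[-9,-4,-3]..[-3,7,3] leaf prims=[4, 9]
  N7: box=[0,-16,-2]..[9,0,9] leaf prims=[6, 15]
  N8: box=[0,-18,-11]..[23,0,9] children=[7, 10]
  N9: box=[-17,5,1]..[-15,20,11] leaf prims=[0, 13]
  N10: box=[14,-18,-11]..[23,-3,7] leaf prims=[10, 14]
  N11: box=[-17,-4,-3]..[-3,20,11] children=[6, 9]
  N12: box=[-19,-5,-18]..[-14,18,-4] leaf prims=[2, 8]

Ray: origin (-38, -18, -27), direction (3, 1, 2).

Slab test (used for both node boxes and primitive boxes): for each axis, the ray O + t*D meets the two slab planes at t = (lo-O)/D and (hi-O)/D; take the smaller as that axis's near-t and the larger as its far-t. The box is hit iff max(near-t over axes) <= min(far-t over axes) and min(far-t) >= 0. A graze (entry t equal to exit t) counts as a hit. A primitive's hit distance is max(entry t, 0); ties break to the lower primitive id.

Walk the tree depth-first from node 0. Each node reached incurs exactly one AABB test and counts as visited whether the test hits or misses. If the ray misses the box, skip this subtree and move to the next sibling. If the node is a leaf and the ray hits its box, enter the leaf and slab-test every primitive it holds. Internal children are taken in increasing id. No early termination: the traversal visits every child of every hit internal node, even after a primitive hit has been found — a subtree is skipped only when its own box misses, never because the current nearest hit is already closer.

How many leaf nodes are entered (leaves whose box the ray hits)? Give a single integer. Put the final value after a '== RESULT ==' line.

Walk:
N0 x:[19/3,61/3] y:[0,40] z:[7/2,19] -> hit [19/3,19], descend [2, 3, 8, 11]
  N2 x:[12,59/3] y:[18,40] z:[7/2,18] -> hit [18,18], descend [1, 5]
    N1 x:[50/3,59/3] y:[20,40] z:[7/2,25/2] -> miss, prune
    N5 x:[12,18] y:[18,27] z:[27/2,18] -> hit [18,18] leaf, test {P1@t=18, P12(miss)}
  N3 x:[19/3,37/3] y:[10,36] z:[9/2,13] -> hit [10,37/3], descend [4, 12]
    N4 x:[9,37/3] y:[10,15] z:[9/2,13] -> hit [10,37/3] leaf, test {P3(miss), P11@t=34/3}
    N12 x:[19/3,8] y:[13,36] z:[9/2,23/2] -> miss, prune
  N8 x:[38/3,61/3] y:[0,18] z:[8,18] -> hit [38/3,18], descend [7, 10]
    N7 x:[38/3,47/3] y:[2,18] z:[25/2,18] -> hit [38/3,47/3] leaf, test {P6(miss), P15(miss)}
    N10 x:[52/3,61/3] y:[0,15] z:[8,17] -> miss, prune
  N11 x:[7,35/3] y:[14,38] z:[12,19] -> miss, prune

order=[0, 2, 1, 5, 3, 4, 12, 8, 7, 10, 11]  |boxes|=11  |leaves|=3  hit=P11

== RESULT ==
3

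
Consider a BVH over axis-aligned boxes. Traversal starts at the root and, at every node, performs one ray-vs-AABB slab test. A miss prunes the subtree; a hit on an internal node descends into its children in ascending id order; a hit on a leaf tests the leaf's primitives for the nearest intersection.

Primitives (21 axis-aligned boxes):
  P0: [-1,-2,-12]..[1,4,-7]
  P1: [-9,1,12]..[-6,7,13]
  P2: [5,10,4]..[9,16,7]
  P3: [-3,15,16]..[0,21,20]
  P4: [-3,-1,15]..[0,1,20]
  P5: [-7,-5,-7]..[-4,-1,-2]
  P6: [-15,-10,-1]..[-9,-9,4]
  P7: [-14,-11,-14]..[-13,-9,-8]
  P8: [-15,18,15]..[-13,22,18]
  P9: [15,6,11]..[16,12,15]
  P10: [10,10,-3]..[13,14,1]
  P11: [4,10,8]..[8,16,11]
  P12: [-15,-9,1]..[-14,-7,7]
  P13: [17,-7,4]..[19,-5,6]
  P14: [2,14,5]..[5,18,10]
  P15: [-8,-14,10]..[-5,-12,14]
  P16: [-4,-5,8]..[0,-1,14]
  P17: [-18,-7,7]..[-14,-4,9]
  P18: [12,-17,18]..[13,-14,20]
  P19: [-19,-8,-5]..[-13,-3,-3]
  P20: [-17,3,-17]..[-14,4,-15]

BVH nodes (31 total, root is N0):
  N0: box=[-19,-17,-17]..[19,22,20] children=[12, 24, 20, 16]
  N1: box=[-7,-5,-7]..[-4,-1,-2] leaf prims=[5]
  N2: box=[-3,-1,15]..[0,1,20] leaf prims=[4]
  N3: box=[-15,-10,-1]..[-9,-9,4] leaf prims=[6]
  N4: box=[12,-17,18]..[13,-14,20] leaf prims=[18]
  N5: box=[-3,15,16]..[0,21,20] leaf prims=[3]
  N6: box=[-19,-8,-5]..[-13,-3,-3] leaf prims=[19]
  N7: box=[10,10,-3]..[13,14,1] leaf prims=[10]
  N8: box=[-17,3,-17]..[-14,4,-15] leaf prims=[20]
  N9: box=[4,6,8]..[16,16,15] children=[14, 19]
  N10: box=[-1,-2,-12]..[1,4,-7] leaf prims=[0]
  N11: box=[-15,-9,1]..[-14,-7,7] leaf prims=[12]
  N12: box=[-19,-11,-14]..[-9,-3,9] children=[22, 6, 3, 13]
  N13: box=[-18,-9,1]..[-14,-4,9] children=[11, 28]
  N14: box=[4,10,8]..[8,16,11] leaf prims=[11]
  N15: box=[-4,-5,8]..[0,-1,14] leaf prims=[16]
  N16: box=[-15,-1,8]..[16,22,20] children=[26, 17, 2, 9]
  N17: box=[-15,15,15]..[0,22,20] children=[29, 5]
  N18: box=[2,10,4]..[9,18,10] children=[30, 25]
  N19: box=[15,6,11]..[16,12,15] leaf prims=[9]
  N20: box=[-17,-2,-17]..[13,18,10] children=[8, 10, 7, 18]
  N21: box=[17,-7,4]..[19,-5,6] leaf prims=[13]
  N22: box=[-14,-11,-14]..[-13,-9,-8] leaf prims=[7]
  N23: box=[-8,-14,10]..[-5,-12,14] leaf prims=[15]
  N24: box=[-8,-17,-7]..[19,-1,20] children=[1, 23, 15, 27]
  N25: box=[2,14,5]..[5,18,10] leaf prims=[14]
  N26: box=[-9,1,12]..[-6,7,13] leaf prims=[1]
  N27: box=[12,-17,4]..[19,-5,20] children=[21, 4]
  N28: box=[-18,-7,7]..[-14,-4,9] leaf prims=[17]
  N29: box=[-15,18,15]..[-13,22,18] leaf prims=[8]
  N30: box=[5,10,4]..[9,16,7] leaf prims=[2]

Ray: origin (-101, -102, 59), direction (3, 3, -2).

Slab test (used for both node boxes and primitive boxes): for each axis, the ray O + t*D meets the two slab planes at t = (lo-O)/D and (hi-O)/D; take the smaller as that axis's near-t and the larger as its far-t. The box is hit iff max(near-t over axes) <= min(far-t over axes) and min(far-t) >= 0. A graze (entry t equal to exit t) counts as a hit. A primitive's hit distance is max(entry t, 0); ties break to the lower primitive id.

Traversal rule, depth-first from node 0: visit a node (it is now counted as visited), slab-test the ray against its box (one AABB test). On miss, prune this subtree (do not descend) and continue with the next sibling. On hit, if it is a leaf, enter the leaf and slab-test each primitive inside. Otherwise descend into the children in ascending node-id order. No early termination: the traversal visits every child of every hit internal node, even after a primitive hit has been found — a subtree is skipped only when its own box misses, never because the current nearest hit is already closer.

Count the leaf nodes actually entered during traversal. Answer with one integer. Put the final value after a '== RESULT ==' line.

Trace the traversal:
N0 x:[82/3,40] y:[85/3,124/3] z:[39/2,38] -> hit [85/3,38], descend [12, 16, 20, 24]
  N12 x:[82/3,92/3] y:[91/3,33] z:[25,73/2] -> hit [91/3,92/3], descend [3, 6, 13, 22]
    N3 x:[86/3,92/3] y:[92/3,31] z:[55/2,30] -> miss, prune
    N6 x:[82/3,88/3] y:[94/3,33] z:[31,32] -> miss, prune
    N13 x:[83/3,29] y:[31,98/3] z:[25,29] -> miss, prune
    N22 x:[29,88/3] y:[91/3,31] z:[67/2,73/2] -> miss, prune
  N16 x:[86/3,39] y:[101/3,124/3] z:[39/2,51/2] -> miss, prune
  N20 x:[28,38] y:[100/3,40] z:[49/2,38] -> hit [100/3,38], descend [7, 8, 10, 18]
    N7 x:[37,38] y:[112/3,116/3] z:[29,31] -> miss, prune
    N8 x:[28,29] y:[35,106/3] z:[37,38] -> miss, prune
    N10 x:[100/3,34] y:[100/3,106/3] z:[33,71/2] -> hit [100/3,34] leaf, test {P0@t=100/3}
    N18 x:[103/3,110/3] y:[112/3,40] z:[49/2,55/2] -> miss, prune
  N24 x:[31,40] y:[85/3,101/3] z:[39/2,33] -> hit [31,33], descend [1, 15, 23, 27]
    N1 x:[94/3,97/3] y:[97/3,101/3] z:[61/2,33] -> hit [97/3,97/3] leaf, test {P5@t=97/3}
    N15 x:[97/3,101/3] y:[97/3,101/3] z:[45/2,51/2] -> miss, prune
    N23 x:[31,32] y:[88/3,30] z:[45/2,49/2] -> miss, prune
    N27 x:[113/3,40] y:[85/3,97/3] z:[39/2,55/2] -> miss, prune

Visited [0, 12, 3, 6, 13, 22, 16, 20, 7, 8, 10, 18, 24, 1, 15, 23, 27]. Tests: 17 box, 2 leaf. Nearest: P5.

== RESULT ==
2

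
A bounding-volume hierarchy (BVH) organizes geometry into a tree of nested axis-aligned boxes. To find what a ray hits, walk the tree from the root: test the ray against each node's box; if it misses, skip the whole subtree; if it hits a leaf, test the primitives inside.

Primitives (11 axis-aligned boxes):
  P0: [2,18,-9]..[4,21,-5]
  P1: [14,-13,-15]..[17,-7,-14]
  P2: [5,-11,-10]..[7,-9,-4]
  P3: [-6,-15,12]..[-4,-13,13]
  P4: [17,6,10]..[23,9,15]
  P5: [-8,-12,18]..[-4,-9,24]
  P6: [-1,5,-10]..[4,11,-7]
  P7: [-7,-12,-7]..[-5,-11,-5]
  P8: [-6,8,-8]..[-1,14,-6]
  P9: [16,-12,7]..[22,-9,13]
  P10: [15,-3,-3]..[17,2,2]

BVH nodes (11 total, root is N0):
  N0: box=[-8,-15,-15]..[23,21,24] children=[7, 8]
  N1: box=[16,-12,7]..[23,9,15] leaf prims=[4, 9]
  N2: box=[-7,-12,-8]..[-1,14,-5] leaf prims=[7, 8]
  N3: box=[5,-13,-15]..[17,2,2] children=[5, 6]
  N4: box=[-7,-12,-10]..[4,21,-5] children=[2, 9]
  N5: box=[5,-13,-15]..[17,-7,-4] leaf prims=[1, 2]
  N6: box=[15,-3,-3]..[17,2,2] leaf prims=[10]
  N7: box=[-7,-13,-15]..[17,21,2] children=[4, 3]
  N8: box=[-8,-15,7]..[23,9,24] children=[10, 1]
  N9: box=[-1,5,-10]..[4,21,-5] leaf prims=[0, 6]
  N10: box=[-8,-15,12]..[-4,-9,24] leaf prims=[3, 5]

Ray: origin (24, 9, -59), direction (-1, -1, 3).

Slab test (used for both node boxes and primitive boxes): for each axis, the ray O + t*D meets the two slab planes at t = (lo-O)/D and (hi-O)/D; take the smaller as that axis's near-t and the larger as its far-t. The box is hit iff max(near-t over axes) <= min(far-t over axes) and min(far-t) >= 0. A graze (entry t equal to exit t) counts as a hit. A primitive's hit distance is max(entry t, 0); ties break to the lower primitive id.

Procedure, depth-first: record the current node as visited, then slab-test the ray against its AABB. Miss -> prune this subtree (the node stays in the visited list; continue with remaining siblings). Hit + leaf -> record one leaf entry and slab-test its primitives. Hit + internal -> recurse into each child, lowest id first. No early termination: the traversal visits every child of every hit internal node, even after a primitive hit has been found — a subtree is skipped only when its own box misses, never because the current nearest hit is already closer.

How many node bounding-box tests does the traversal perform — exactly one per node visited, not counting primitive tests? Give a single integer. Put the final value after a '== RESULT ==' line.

Traverse from the root:
N0 x:[1,32] y:[-12,24] z:[44/3,83/3] -> hit [44/3,24], descend [7, 8]
  N7 x:[7,31] y:[-12,22] z:[44/3,61/3] -> hit [44/3,61/3], descend [3, 4]
    N3 x:[7,19] y:[7,22] z:[44/3,61/3] -> hit [44/3,19], descend [5, 6]
      N5 x:[7,19] y:[16,22] z:[44/3,55/3] -> hit [16,55/3] leaf, test {P1(miss), P2@t=18}
      N6 x:[7,9] y:[7,12] z:[56/3,61/3] -> miss, prune
    N4 x:[20,31] y:[-12,21] z:[49/3,18] -> miss, prune
  N8 x:[1,32] y:[0,24] z:[22,83/3] -> hit [22,24], descend [1, 10]
    N1 x:[1,8] y:[0,21] z:[22,74/3] -> miss, prune
    N10 x:[28,32] y:[18,24] z:[71/3,83/3] -> miss, prune

Summary -> nodes [0, 7, 3, 5, 6, 4, 8, 1, 10]; box-tests=9; leaf-entries=1; first=P2

== RESULT ==
9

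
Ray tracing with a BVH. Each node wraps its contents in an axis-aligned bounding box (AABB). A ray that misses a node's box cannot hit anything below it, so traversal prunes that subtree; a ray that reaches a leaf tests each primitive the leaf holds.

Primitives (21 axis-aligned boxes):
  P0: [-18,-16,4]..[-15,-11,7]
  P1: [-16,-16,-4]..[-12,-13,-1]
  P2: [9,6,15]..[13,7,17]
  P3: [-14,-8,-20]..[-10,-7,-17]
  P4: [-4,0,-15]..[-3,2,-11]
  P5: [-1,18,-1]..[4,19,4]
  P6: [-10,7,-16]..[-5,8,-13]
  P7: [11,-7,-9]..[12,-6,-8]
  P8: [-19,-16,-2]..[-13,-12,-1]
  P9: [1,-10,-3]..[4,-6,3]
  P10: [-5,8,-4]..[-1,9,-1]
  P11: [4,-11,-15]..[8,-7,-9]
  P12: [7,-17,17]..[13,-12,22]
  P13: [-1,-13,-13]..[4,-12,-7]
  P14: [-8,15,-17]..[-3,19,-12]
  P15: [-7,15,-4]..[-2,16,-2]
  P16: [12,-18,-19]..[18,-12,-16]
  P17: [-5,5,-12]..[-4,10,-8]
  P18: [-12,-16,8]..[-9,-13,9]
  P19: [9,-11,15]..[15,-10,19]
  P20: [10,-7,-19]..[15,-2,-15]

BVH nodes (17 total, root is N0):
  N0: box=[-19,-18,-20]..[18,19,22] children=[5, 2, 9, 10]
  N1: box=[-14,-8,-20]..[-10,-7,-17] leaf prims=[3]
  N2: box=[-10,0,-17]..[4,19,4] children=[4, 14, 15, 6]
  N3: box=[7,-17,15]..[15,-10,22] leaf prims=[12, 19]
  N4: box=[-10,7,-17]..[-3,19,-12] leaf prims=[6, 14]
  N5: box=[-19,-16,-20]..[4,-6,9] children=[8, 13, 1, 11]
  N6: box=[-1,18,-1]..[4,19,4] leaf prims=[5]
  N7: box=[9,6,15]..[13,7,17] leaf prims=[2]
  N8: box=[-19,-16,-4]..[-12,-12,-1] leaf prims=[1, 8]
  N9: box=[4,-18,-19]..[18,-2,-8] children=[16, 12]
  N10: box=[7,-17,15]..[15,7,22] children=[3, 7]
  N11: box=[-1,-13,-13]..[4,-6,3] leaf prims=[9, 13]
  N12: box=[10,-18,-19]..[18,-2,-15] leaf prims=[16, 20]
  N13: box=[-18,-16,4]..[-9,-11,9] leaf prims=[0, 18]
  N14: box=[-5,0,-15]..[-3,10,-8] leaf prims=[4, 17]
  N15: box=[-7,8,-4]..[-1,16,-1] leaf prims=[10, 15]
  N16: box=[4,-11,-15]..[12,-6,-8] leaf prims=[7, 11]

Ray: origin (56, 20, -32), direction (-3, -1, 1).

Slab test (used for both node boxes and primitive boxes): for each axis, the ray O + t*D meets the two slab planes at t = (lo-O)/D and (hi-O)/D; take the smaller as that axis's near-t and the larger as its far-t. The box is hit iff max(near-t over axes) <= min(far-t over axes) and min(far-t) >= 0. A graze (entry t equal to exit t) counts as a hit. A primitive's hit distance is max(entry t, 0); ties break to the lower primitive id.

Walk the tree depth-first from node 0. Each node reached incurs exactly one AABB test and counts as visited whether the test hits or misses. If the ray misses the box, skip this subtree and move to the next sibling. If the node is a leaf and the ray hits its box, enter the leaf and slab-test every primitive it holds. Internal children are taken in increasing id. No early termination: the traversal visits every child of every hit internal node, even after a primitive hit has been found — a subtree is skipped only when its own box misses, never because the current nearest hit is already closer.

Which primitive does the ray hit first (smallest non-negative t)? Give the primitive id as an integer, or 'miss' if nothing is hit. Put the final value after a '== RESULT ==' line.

Walk:
N0 x:[38/3,25] y:[1,38] z:[12,54] -> hit [38/3,25], descend [2, 5, 9, 10]
  N2 x:[52/3,22] y:[1,20] z:[15,36] -> hit [52/3,20], descend [4, 6, 14, 15]
    N4 x:[59/3,22] y:[1,13] z:[15,20] -> miss, prune
    N6 x:[52/3,19] y:[1,2] z:[31,36] -> miss, prune
    N14 x:[59/3,61/3] y:[10,20] z:[17,24] -> hit [59/3,20] leaf, test {P4@t=59/3, P17(miss)}
    N15 x:[19,21] y:[4,12] z:[28,31] -> miss, prune
  N5 x:[52/3,25] y:[26,36] z:[12,41] -> miss, prune
  N9 x:[38/3,52/3] y:[22,38] z:[13,24] -> miss, prune
  N10 x:[41/3,49/3] y:[13,37] z:[47,54] -> miss, prune

9 AABB tests over nodes [0, 2, 4, 6, 14, 15, 5, 9, 10]; 1 leaf entered; closest P4.

== RESULT ==
4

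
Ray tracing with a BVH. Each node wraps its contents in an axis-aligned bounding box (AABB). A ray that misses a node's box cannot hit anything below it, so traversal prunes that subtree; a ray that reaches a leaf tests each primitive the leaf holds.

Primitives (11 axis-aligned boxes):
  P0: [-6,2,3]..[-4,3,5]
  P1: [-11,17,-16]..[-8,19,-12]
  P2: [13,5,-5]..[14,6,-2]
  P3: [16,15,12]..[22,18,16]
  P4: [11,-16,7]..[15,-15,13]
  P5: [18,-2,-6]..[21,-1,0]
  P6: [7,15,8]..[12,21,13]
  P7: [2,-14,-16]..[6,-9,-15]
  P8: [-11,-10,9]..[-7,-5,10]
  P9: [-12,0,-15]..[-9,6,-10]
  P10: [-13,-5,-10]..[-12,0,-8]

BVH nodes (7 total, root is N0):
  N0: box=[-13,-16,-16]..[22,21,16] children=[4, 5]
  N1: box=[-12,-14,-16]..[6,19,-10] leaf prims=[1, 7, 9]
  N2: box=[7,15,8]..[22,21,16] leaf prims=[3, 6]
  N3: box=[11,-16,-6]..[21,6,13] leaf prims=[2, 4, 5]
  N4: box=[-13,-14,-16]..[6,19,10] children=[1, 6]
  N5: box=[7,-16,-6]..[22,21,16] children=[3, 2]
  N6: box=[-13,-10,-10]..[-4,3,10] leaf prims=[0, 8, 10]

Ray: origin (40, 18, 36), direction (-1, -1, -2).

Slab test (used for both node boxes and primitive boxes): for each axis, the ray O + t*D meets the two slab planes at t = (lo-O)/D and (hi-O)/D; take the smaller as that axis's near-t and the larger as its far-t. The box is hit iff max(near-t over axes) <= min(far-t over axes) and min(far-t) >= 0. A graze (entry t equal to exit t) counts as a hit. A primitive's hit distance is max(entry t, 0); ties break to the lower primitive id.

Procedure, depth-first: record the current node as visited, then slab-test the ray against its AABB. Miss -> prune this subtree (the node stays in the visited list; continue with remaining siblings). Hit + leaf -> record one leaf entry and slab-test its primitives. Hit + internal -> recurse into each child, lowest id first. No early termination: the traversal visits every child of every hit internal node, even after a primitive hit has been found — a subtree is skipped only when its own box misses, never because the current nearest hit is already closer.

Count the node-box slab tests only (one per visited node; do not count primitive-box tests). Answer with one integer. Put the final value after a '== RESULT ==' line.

Trace the traversal:
N0 x:[18,53] y:[-3,34] z:[10,26] -> hit [18,26], descend [4, 5]
  N4 x:[34,53] y:[-1,32] z:[13,26] -> miss, prune
  N5 x:[18,33] y:[-3,34] z:[10,21] -> hit [18,21], descend [2, 3]
    N2 x:[18,33] y:[-3,3] z:[10,14] -> miss, prune
    N3 x:[19,29] y:[12,34] z:[23/2,21] -> hit [19,21] leaf, test {P2(miss), P4(miss), P5@t=19}

Summary -> nodes [0, 4, 5, 2, 3]; box-tests=5; leaf-entries=1; first=P5

== RESULT ==
5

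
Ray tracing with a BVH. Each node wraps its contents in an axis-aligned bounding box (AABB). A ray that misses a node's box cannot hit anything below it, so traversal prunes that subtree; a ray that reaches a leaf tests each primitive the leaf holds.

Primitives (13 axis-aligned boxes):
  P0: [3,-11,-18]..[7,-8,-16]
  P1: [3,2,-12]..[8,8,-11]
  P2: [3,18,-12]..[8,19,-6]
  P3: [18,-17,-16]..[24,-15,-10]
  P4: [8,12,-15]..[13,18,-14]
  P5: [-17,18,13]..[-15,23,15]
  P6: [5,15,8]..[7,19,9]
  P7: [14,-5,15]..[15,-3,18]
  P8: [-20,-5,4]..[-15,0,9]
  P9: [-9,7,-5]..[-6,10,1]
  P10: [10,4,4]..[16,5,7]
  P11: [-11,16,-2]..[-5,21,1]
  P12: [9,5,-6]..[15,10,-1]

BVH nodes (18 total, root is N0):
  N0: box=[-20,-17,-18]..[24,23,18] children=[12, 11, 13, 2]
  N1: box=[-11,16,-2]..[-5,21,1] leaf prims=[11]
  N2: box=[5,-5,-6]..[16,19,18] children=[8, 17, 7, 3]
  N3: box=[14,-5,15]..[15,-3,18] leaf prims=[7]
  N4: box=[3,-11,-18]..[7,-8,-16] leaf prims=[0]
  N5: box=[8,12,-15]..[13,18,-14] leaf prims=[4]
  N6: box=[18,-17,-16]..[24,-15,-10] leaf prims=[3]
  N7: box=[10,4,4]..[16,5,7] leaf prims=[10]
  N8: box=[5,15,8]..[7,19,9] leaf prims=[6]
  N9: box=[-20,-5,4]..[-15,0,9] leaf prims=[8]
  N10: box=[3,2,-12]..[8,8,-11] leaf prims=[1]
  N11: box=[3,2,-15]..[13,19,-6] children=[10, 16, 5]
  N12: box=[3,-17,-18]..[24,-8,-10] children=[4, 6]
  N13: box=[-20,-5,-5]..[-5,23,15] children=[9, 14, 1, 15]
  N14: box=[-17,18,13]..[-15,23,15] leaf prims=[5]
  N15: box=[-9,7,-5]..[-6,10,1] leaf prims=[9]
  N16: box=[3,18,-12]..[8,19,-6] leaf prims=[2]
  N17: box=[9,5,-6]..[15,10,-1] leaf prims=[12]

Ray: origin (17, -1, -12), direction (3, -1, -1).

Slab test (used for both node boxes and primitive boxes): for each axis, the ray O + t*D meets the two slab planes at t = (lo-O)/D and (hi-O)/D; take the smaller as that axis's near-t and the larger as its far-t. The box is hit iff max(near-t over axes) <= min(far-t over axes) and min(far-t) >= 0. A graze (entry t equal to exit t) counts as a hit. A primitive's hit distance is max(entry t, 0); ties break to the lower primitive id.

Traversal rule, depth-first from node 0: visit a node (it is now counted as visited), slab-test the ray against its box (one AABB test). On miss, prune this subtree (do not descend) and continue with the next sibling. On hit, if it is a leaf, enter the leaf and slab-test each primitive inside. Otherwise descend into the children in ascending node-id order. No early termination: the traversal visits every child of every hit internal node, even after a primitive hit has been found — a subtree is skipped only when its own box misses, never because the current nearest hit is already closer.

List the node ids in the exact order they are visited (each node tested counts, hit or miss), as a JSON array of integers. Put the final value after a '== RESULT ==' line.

Walk:
N0 x:[-37/3,7/3] y:[-24,16] z:[-30,6] -> hit [-37/3,7/3], descend [2, 11, 12, 13]
  N2 x:[-4,-1/3] y:[-20,4] z:[-30,-6] -> miss, prune
  N11 x:[-14/3,-4/3] y:[-20,-3] z:[-6,3] -> miss, prune
  N12 x:[-14/3,7/3] y:[7,16] z:[-2,6] -> miss, prune
  N13 x:[-37/3,-22/3] y:[-24,4] z:[-27,-7] -> miss, prune

Visited [0, 2, 11, 12, 13]. Tests: 5 box, 0 leaf. Nearest: miss.

== RESULT ==
[0, 2, 11, 12, 13]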